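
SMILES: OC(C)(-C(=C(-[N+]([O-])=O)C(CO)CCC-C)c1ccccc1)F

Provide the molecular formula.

Heavy atoms from the SMILES: 16 C, 1 F, 1 N, 4 O.
Implicit hydrogens by atom environment:
  5 × C (aromatic): 1 H each → 5
  4 × C: 2 H each → 8
  3 × C: no H
  2 × C: 3 H each → 6
  2 × O: 1 H each → 2
  1 × C: 1 H
  1 × C (aromatic): no H
  1 × F: no H
  1 × N (charge +1): no H
  1 × O: no H
  1 × O (charge -1): no H
  Total hydrogens = 22.
Molecular formula: C16H22FNO4

C16H22FNO4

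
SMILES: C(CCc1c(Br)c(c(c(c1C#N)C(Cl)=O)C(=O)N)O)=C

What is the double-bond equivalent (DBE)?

Molecular formula from the SMILES: C13H10BrClN2O3.
DoU = (2C + 2 + N − H − X)/2 = (2·13 + 2 + 2 − 10 − 2)/2 = 18/2 = 9.
(Structurally: 1 ring(s) + 8 π bond(s) = 9.)

9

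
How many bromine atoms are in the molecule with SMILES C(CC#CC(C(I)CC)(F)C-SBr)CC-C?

1

The symbol for bromine appears 1 time in the SMILES.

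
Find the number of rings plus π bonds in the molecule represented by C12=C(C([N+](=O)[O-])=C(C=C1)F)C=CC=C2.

8

Molecular formula from the SMILES: C10H6FNO2.
DoU = (2C + 2 + N − H − X)/2 = (2·10 + 2 + 1 − 6 − 1)/2 = 16/2 = 8.
(Structurally: 2 ring(s) + 6 π bond(s) = 8.)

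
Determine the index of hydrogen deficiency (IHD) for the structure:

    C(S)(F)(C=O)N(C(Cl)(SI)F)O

1

Molecular formula from the SMILES: C3H3ClF2INO2S2.
DoU = (2C + 2 + N − H − X)/2 = (2·3 + 2 + 1 − 3 − 4)/2 = 2/2 = 1.
(Structurally: 0 ring(s) + 1 π bond(s) = 1.)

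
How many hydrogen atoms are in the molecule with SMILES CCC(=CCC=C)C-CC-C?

Hydrogens are implicit in SMILES; fill each atom to its normal valence:
  6 × C: 2 H each → 12
  2 × C: 3 H each → 6
  2 × C: 1 H each → 2
  1 × C: no H
  Total hydrogens = 20.

20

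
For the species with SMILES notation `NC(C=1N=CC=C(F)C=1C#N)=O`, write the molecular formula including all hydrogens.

Heavy atoms from the SMILES: 7 C, 1 F, 3 N, 1 O.
Implicit hydrogens by atom environment:
  3 × C (aromatic): no H
  2 × C (aromatic): 1 H each → 2
  2 × C: no H
  1 × F: no H
  1 × N: 2 H
  1 × N (aromatic): no H
  1 × N: no H
  1 × O: no H
  Total hydrogens = 4.
Molecular formula: C7H4FN3O

C7H4FN3O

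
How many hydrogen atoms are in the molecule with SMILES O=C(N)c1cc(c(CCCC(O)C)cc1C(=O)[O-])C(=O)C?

Hydrogens are implicit in SMILES; fill each atom to its normal valence:
  4 × C (aromatic): no H
  3 × C: 2 H each → 6
  3 × C: no H
  3 × O: no H
  2 × C: 3 H each → 6
  2 × C (aromatic): 1 H each → 2
  1 × C: 1 H
  1 × N: 2 H
  1 × O: 1 H
  1 × O (charge -1): no H
  Total hydrogens = 18.

18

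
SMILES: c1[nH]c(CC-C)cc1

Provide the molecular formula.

Heavy atoms from the SMILES: 7 C, 1 N.
Implicit hydrogens by atom environment:
  3 × C (aromatic): 1 H each → 3
  2 × C: 2 H each → 4
  1 × C: 3 H
  1 × C (aromatic): no H
  1 × N (aromatic): 1 H
  Total hydrogens = 11.
Molecular formula: C7H11N

C7H11N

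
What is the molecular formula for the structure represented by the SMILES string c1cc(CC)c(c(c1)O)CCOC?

Heavy atoms from the SMILES: 11 C, 2 O.
Implicit hydrogens by atom environment:
  3 × C: 2 H each → 6
  3 × C (aromatic): 1 H each → 3
  3 × C (aromatic): no H
  2 × C: 3 H each → 6
  1 × O: 1 H
  1 × O: no H
  Total hydrogens = 16.
Molecular formula: C11H16O2

C11H16O2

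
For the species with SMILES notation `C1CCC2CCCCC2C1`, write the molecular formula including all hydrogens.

Heavy atoms from the SMILES: 10 C.
Implicit hydrogens by atom environment:
  8 × C: 2 H each → 16
  2 × C: 1 H each → 2
  Total hydrogens = 18.
Molecular formula: C10H18

C10H18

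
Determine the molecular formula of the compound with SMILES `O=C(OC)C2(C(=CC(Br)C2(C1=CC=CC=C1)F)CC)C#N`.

C16H15BrFNO2

Heavy atoms from the SMILES: 1 Br, 16 C, 1 F, 1 N, 2 O.
Implicit hydrogens by atom environment:
  5 × C (aromatic): 1 H each → 5
  5 × C: no H
  2 × C: 3 H each → 6
  2 × C: 1 H each → 2
  2 × O: no H
  1 × Br: no H
  1 × C: 2 H
  1 × C (aromatic): no H
  1 × F: no H
  1 × N: no H
  Total hydrogens = 15.
Molecular formula: C16H15BrFNO2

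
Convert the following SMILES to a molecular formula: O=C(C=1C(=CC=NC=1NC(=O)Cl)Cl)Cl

Heavy atoms from the SMILES: 7 C, 3 Cl, 2 N, 2 O.
Implicit hydrogens by atom environment:
  3 × C (aromatic): no H
  3 × Cl: no H
  2 × C (aromatic): 1 H each → 2
  2 × C: no H
  2 × O: no H
  1 × N: 1 H
  1 × N (aromatic): no H
  Total hydrogens = 3.
Molecular formula: C7H3Cl3N2O2

C7H3Cl3N2O2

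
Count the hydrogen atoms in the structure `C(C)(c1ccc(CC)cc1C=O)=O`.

Hydrogens are implicit in SMILES; fill each atom to its normal valence:
  3 × C (aromatic): 1 H each → 3
  3 × C (aromatic): no H
  2 × C: 3 H each → 6
  2 × O: no H
  1 × C: 2 H
  1 × C: 1 H
  1 × C: no H
  Total hydrogens = 12.

12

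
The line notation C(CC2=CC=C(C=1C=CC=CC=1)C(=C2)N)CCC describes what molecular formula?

C17H21N

Heavy atoms from the SMILES: 17 C, 1 N.
Implicit hydrogens by atom environment:
  8 × C (aromatic): 1 H each → 8
  4 × C: 2 H each → 8
  4 × C (aromatic): no H
  1 × C: 3 H
  1 × N: 2 H
  Total hydrogens = 21.
Molecular formula: C17H21N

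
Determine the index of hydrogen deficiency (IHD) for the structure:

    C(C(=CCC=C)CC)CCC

2

Molecular formula from the SMILES: C11H20.
DoU = (2C + 2 + N − H − X)/2 = (2·11 + 2 + 0 − 20 − 0)/2 = 4/2 = 2.
(Structurally: 0 ring(s) + 2 π bond(s) = 2.)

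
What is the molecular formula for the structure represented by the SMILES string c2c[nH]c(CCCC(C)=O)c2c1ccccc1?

Heavy atoms from the SMILES: 15 C, 1 N, 1 O.
Implicit hydrogens by atom environment:
  7 × C (aromatic): 1 H each → 7
  3 × C: 2 H each → 6
  3 × C (aromatic): no H
  1 × C: 3 H
  1 × C: no H
  1 × N (aromatic): 1 H
  1 × O: no H
  Total hydrogens = 17.
Molecular formula: C15H17NO

C15H17NO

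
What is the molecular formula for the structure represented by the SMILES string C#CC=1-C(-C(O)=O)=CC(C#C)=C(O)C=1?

C11H6O3

Heavy atoms from the SMILES: 11 C, 3 O.
Implicit hydrogens by atom environment:
  4 × C (aromatic): no H
  3 × C: no H
  2 × C (aromatic): 1 H each → 2
  2 × C: 1 H each → 2
  2 × O: 1 H each → 2
  1 × O: no H
  Total hydrogens = 6.
Molecular formula: C11H6O3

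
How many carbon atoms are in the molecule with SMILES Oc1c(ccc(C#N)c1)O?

7

The symbol for carbon appears 7 times in the SMILES. Lowercase c denotes aromatic carbon and counts toward C.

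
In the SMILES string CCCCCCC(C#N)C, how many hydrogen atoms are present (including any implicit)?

Hydrogens are implicit in SMILES; fill each atom to its normal valence:
  5 × C: 2 H each → 10
  2 × C: 3 H each → 6
  1 × C: 1 H
  1 × C: no H
  1 × N: no H
  Total hydrogens = 17.

17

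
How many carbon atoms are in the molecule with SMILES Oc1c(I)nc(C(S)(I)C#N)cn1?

The symbol for carbon appears 6 times in the SMILES. Lowercase c denotes aromatic carbon and counts toward C.

6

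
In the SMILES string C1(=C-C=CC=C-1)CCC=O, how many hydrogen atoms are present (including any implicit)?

10

Hydrogens are implicit in SMILES; fill each atom to its normal valence:
  5 × C (aromatic): 1 H each → 5
  2 × C: 2 H each → 4
  1 × C: 1 H
  1 × C (aromatic): no H
  1 × O: no H
  Total hydrogens = 10.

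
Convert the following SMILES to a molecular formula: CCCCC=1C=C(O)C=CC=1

C10H14O

Heavy atoms from the SMILES: 10 C, 1 O.
Implicit hydrogens by atom environment:
  4 × C (aromatic): 1 H each → 4
  3 × C: 2 H each → 6
  2 × C (aromatic): no H
  1 × C: 3 H
  1 × O: 1 H
  Total hydrogens = 14.
Molecular formula: C10H14O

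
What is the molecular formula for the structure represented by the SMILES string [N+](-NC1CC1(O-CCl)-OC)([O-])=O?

C5H9ClN2O4

Heavy atoms from the SMILES: 5 C, 1 Cl, 2 N, 4 O.
Implicit hydrogens by atom environment:
  3 × O: no H
  2 × C: 2 H each → 4
  1 × C: 3 H
  1 × C: 1 H
  1 × C: no H
  1 × Cl: no H
  1 × N: 1 H
  1 × N (charge +1): no H
  1 × O (charge -1): no H
  Total hydrogens = 9.
Molecular formula: C5H9ClN2O4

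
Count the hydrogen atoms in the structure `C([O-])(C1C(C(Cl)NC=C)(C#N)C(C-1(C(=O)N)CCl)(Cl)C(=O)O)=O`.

Hydrogens are implicit in SMILES; fill each atom to its normal valence:
  7 × C: no H
  3 × C: 1 H each → 3
  3 × Cl: no H
  3 × O: no H
  2 × C: 2 H each → 4
  1 × N: 2 H
  1 × N: 1 H
  1 × N: no H
  1 × O: 1 H
  1 × O (charge -1): no H
  Total hydrogens = 11.

11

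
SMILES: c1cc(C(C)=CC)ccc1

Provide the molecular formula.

Heavy atoms from the SMILES: 10 C.
Implicit hydrogens by atom environment:
  5 × C (aromatic): 1 H each → 5
  2 × C: 3 H each → 6
  1 × C: 1 H
  1 × C: no H
  1 × C (aromatic): no H
  Total hydrogens = 12.
Molecular formula: C10H12

C10H12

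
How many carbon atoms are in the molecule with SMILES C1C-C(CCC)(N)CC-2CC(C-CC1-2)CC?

The symbol for carbon appears 15 times in the SMILES.

15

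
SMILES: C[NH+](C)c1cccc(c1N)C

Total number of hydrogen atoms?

Hydrogens are implicit in SMILES; fill each atom to its normal valence:
  3 × C: 3 H each → 9
  3 × C (aromatic): 1 H each → 3
  3 × C (aromatic): no H
  1 × N: 2 H
  1 × N (charge +1): 1 H
  Total hydrogens = 15.

15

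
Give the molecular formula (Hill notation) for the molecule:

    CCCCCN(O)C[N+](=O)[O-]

Heavy atoms from the SMILES: 6 C, 2 N, 3 O.
Implicit hydrogens by atom environment:
  5 × C: 2 H each → 10
  1 × C: 3 H
  1 × N: no H
  1 × N (charge +1): no H
  1 × O: 1 H
  1 × O: no H
  1 × O (charge -1): no H
  Total hydrogens = 14.
Molecular formula: C6H14N2O3

C6H14N2O3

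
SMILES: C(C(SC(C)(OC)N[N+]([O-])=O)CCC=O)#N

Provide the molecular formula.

C8H13N3O4S

Heavy atoms from the SMILES: 8 C, 3 N, 4 O, 1 S.
Implicit hydrogens by atom environment:
  3 × O: no H
  2 × C: 3 H each → 6
  2 × C: 2 H each → 4
  2 × C: 1 H each → 2
  2 × C: no H
  1 × N: 1 H
  1 × N: no H
  1 × N (charge +1): no H
  1 × O (charge -1): no H
  1 × S: no H
  Total hydrogens = 13.
Molecular formula: C8H13N3O4S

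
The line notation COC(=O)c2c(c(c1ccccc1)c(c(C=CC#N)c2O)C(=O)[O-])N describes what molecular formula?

C18H13N2O5-

Heavy atoms from the SMILES: 18 C, 2 N, 5 O.
Implicit hydrogens by atom environment:
  7 × C (aromatic): no H
  5 × C (aromatic): 1 H each → 5
  3 × C: no H
  3 × O: no H
  2 × C: 1 H each → 2
  1 × C: 3 H
  1 × N: 2 H
  1 × N: no H
  1 × O: 1 H
  1 × O (charge -1): no H
  Total hydrogens = 13.
Net charge -1.
Molecular formula: C18H13N2O5-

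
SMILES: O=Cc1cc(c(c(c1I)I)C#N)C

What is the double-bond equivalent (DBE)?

Molecular formula from the SMILES: C9H5I2NO.
DoU = (2C + 2 + N − H − X)/2 = (2·9 + 2 + 1 − 5 − 2)/2 = 14/2 = 7.
(Structurally: 1 ring(s) + 6 π bond(s) = 7.)

7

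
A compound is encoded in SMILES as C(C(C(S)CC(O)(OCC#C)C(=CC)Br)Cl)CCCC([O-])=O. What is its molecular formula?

C15H21BrClO4S-

Heavy atoms from the SMILES: 1 Br, 15 C, 1 Cl, 4 O, 1 S.
Implicit hydrogens by atom environment:
  6 × C: 2 H each → 12
  4 × C: 1 H each → 4
  4 × C: no H
  2 × O: no H
  1 × Br: no H
  1 × C: 3 H
  1 × Cl: no H
  1 × O: 1 H
  1 × O (charge -1): no H
  1 × S: 1 H
  Total hydrogens = 21.
Net charge -1.
Molecular formula: C15H21BrClO4S-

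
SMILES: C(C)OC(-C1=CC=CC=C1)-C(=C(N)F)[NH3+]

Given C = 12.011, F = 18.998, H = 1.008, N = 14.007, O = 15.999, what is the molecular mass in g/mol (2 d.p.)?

Molecular formula: C11H16FN2O+.
M = 11×12.011 + 1×18.998 + 16×1.008 + 2×14.007 + 1×15.999 = 211.26 g/mol.

211.26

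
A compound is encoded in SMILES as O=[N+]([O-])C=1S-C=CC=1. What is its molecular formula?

C4H3NO2S

Heavy atoms from the SMILES: 4 C, 1 N, 2 O, 1 S.
Implicit hydrogens by atom environment:
  3 × C (aromatic): 1 H each → 3
  1 × C (aromatic): no H
  1 × N (charge +1): no H
  1 × O: no H
  1 × O (charge -1): no H
  1 × S (aromatic): no H
  Total hydrogens = 3.
Molecular formula: C4H3NO2S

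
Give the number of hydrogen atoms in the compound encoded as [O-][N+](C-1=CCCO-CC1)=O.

9

Hydrogens are implicit in SMILES; fill each atom to its normal valence:
  4 × C: 2 H each → 8
  2 × O: no H
  1 × C: 1 H
  1 × C: no H
  1 × N (charge +1): no H
  1 × O (charge -1): no H
  Total hydrogens = 9.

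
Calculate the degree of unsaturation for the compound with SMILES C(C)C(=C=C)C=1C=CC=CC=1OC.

Molecular formula from the SMILES: C12H14O.
DoU = (2C + 2 + N − H − X)/2 = (2·12 + 2 + 0 − 14 − 0)/2 = 12/2 = 6.
(Structurally: 1 ring(s) + 5 π bond(s) = 6.)

6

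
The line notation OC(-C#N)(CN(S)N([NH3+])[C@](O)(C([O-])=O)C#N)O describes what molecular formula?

C6H9N5O5S

Heavy atoms from the SMILES: 6 C, 5 N, 5 O, 1 S.
Implicit hydrogens by atom environment:
  5 × C: no H
  4 × N: no H
  3 × O: 1 H each → 3
  1 × C: 2 H
  1 × N (charge +1): 3 H
  1 × O: no H
  1 × O (charge -1): no H
  1 × S: 1 H
  Total hydrogens = 9.
Molecular formula: C6H9N5O5S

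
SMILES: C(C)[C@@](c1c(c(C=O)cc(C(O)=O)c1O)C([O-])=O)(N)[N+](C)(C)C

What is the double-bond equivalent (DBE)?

Molecular formula from the SMILES: C15H20N2O6.
DoU = (2C + 2 + N − H − X)/2 = (2·15 + 2 + 2 − 20 − 0)/2 = 14/2 = 7.
(Structurally: 1 ring(s) + 6 π bond(s) = 7.)

7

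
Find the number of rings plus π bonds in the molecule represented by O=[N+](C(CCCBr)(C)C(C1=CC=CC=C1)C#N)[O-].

7

Molecular formula from the SMILES: C13H15BrN2O2.
DoU = (2C + 2 + N − H − X)/2 = (2·13 + 2 + 2 − 15 − 1)/2 = 14/2 = 7.
(Structurally: 1 ring(s) + 6 π bond(s) = 7.)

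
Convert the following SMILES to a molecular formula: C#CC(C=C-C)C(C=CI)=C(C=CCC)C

C15H19I

Heavy atoms from the SMILES: 15 C, 1 I.
Implicit hydrogens by atom environment:
  8 × C: 1 H each → 8
  3 × C: 3 H each → 9
  3 × C: no H
  1 × C: 2 H
  1 × I: no H
  Total hydrogens = 19.
Molecular formula: C15H19I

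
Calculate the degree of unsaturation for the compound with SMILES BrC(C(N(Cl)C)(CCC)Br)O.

0

Molecular formula from the SMILES: C6H12Br2ClNO.
DoU = (2C + 2 + N − H − X)/2 = (2·6 + 2 + 1 − 12 − 3)/2 = 0/2 = 0.
(Structurally: 0 ring(s) + 0 π bond(s) = 0.)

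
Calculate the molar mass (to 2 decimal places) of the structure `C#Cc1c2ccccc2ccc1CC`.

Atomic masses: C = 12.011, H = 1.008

Molecular formula: C14H12.
M = 14×12.011 + 12×1.008 = 180.25 g/mol.

180.25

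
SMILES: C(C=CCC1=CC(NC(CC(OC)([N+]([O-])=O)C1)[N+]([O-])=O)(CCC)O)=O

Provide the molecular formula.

Heavy atoms from the SMILES: 15 C, 3 N, 7 O.
Implicit hydrogens by atom environment:
  5 × C: 2 H each → 10
  5 × C: 1 H each → 5
  4 × O: no H
  3 × C: no H
  2 × C: 3 H each → 6
  2 × N (charge +1): no H
  2 × O (charge -1): no H
  1 × N: 1 H
  1 × O: 1 H
  Total hydrogens = 23.
Molecular formula: C15H23N3O7

C15H23N3O7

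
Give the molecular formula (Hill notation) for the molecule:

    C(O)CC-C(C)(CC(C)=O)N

Heavy atoms from the SMILES: 8 C, 1 N, 2 O.
Implicit hydrogens by atom environment:
  4 × C: 2 H each → 8
  2 × C: 3 H each → 6
  2 × C: no H
  1 × N: 2 H
  1 × O: 1 H
  1 × O: no H
  Total hydrogens = 17.
Molecular formula: C8H17NO2

C8H17NO2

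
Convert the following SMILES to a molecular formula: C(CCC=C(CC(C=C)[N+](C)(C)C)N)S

Heavy atoms from the SMILES: 12 C, 2 N, 1 S.
Implicit hydrogens by atom environment:
  5 × C: 2 H each → 10
  3 × C: 3 H each → 9
  3 × C: 1 H each → 3
  1 × C: no H
  1 × N: 2 H
  1 × N (charge +1): no H
  1 × S: 1 H
  Total hydrogens = 25.
Net charge +1.
Molecular formula: C12H25N2S+

C12H25N2S+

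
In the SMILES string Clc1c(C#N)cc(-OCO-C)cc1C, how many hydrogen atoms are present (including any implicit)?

10

Hydrogens are implicit in SMILES; fill each atom to its normal valence:
  4 × C (aromatic): no H
  2 × C: 3 H each → 6
  2 × C (aromatic): 1 H each → 2
  2 × O: no H
  1 × C: 2 H
  1 × C: no H
  1 × Cl: no H
  1 × N: no H
  Total hydrogens = 10.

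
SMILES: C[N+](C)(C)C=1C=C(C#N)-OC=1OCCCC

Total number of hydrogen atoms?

19

Hydrogens are implicit in SMILES; fill each atom to its normal valence:
  4 × C: 3 H each → 12
  3 × C: 2 H each → 6
  3 × C (aromatic): no H
  1 × C (aromatic): 1 H
  1 × C: no H
  1 × N (charge +1): no H
  1 × N: no H
  1 × O (aromatic): no H
  1 × O: no H
  Total hydrogens = 19.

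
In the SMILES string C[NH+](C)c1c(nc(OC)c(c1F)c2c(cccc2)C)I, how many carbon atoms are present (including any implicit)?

15

The symbol for carbon appears 15 times in the SMILES. Lowercase c denotes aromatic carbon and counts toward C.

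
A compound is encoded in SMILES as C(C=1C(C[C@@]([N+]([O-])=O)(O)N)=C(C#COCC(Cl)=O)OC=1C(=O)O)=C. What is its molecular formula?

Heavy atoms from the SMILES: 13 C, 1 Cl, 2 N, 8 O.
Implicit hydrogens by atom environment:
  5 × C: no H
  4 × C (aromatic): no H
  4 × O: no H
  3 × C: 2 H each → 6
  2 × O: 1 H each → 2
  1 × C: 1 H
  1 × Cl: no H
  1 × N: 2 H
  1 × N (charge +1): no H
  1 × O (aromatic): no H
  1 × O (charge -1): no H
  Total hydrogens = 11.
Molecular formula: C13H11ClN2O8

C13H11ClN2O8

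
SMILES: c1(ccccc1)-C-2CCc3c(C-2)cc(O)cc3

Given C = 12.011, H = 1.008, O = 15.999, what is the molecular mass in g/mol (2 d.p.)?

224.30

Molecular formula: C16H16O.
M = 16×12.011 + 16×1.008 + 1×15.999 = 224.30 g/mol.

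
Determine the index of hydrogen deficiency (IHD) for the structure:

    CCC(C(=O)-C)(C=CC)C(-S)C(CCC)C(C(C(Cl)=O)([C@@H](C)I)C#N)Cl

5

Molecular formula from the SMILES: C19H28Cl2INO2S.
DoU = (2C + 2 + N − H − X)/2 = (2·19 + 2 + 1 − 28 − 3)/2 = 10/2 = 5.
(Structurally: 0 ring(s) + 5 π bond(s) = 5.)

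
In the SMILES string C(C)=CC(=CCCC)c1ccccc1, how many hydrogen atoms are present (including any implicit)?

18

Hydrogens are implicit in SMILES; fill each atom to its normal valence:
  5 × C (aromatic): 1 H each → 5
  3 × C: 1 H each → 3
  2 × C: 3 H each → 6
  2 × C: 2 H each → 4
  1 × C: no H
  1 × C (aromatic): no H
  Total hydrogens = 18.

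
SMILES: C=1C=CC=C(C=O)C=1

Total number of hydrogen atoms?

6

Hydrogens are implicit in SMILES; fill each atom to its normal valence:
  5 × C (aromatic): 1 H each → 5
  1 × C: 1 H
  1 × C (aromatic): no H
  1 × O: no H
  Total hydrogens = 6.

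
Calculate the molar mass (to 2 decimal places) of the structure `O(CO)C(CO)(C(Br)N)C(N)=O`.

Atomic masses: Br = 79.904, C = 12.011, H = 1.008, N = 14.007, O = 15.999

Molecular formula: C5H11BrN2O4.
M = 1×79.904 + 5×12.011 + 11×1.008 + 2×14.007 + 4×15.999 = 243.06 g/mol.

243.06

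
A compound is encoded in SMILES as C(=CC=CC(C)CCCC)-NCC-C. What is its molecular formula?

Heavy atoms from the SMILES: 13 C, 1 N.
Implicit hydrogens by atom environment:
  5 × C: 2 H each → 10
  5 × C: 1 H each → 5
  3 × C: 3 H each → 9
  1 × N: 1 H
  Total hydrogens = 25.
Molecular formula: C13H25N

C13H25N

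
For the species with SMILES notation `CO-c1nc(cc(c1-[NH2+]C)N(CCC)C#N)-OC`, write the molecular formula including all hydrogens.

C12H19N4O2+

Heavy atoms from the SMILES: 12 C, 4 N, 2 O.
Implicit hydrogens by atom environment:
  4 × C: 3 H each → 12
  4 × C (aromatic): no H
  2 × C: 2 H each → 4
  2 × N: no H
  2 × O: no H
  1 × C (aromatic): 1 H
  1 × C: no H
  1 × N (charge +1): 2 H
  1 × N (aromatic): no H
  Total hydrogens = 19.
Net charge +1.
Molecular formula: C12H19N4O2+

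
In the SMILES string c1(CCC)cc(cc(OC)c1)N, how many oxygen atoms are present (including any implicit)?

The symbol for oxygen appears 1 time in the SMILES.

1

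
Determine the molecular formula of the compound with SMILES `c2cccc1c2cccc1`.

Heavy atoms from the SMILES: 10 C.
Implicit hydrogens by atom environment:
  8 × C (aromatic): 1 H each → 8
  2 × C (aromatic): no H
  Total hydrogens = 8.
Molecular formula: C10H8

C10H8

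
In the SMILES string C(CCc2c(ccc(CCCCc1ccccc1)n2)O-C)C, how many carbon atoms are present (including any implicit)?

20

The symbol for carbon appears 20 times in the SMILES. Lowercase c denotes aromatic carbon and counts toward C.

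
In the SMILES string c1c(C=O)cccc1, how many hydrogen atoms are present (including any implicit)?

Hydrogens are implicit in SMILES; fill each atom to its normal valence:
  5 × C (aromatic): 1 H each → 5
  1 × C: 1 H
  1 × C (aromatic): no H
  1 × O: no H
  Total hydrogens = 6.

6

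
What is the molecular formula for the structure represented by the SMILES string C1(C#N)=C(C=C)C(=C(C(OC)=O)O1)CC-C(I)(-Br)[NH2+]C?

C13H15BrIN2O3+

Heavy atoms from the SMILES: 1 Br, 13 C, 1 I, 2 N, 3 O.
Implicit hydrogens by atom environment:
  4 × C (aromatic): no H
  3 × C: 2 H each → 6
  3 × C: no H
  2 × C: 3 H each → 6
  2 × O: no H
  1 × Br: no H
  1 × C: 1 H
  1 × I: no H
  1 × N (charge +1): 2 H
  1 × N: no H
  1 × O (aromatic): no H
  Total hydrogens = 15.
Net charge +1.
Molecular formula: C13H15BrIN2O3+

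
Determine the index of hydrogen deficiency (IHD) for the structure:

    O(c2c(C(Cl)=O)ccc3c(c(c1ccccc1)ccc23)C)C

Molecular formula from the SMILES: C19H15ClO2.
DoU = (2C + 2 + N − H − X)/2 = (2·19 + 2 + 0 − 15 − 1)/2 = 24/2 = 12.
(Structurally: 3 ring(s) + 9 π bond(s) = 12.)

12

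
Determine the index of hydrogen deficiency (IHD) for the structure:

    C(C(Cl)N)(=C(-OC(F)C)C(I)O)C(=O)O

Molecular formula from the SMILES: C7H10ClFINO4.
DoU = (2C + 2 + N − H − X)/2 = (2·7 + 2 + 1 − 10 − 3)/2 = 4/2 = 2.
(Structurally: 0 ring(s) + 2 π bond(s) = 2.)

2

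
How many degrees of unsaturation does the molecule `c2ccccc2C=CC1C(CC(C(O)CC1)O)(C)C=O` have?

7

Molecular formula from the SMILES: C17H22O3.
DoU = (2C + 2 + N − H − X)/2 = (2·17 + 2 + 0 − 22 − 0)/2 = 14/2 = 7.
(Structurally: 2 ring(s) + 5 π bond(s) = 7.)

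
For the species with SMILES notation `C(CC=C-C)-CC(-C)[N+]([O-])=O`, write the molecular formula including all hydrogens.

Heavy atoms from the SMILES: 8 C, 1 N, 2 O.
Implicit hydrogens by atom environment:
  3 × C: 2 H each → 6
  3 × C: 1 H each → 3
  2 × C: 3 H each → 6
  1 × N (charge +1): no H
  1 × O: no H
  1 × O (charge -1): no H
  Total hydrogens = 15.
Molecular formula: C8H15NO2

C8H15NO2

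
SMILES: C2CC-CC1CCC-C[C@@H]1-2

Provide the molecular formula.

Heavy atoms from the SMILES: 10 C.
Implicit hydrogens by atom environment:
  8 × C: 2 H each → 16
  2 × C: 1 H each → 2
  Total hydrogens = 18.
Molecular formula: C10H18

C10H18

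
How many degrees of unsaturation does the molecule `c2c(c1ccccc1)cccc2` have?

Molecular formula from the SMILES: C12H10.
DoU = (2C + 2 + N − H − X)/2 = (2·12 + 2 + 0 − 10 − 0)/2 = 16/2 = 8.
(Structurally: 2 ring(s) + 6 π bond(s) = 8.)

8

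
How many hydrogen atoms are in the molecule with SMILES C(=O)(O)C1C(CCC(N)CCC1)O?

Hydrogens are implicit in SMILES; fill each atom to its normal valence:
  5 × C: 2 H each → 10
  3 × C: 1 H each → 3
  2 × O: 1 H each → 2
  1 × C: no H
  1 × N: 2 H
  1 × O: no H
  Total hydrogens = 17.

17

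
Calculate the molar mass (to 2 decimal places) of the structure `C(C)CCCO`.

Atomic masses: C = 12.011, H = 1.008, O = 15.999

Molecular formula: C5H12O.
M = 5×12.011 + 12×1.008 + 1×15.999 = 88.15 g/mol.

88.15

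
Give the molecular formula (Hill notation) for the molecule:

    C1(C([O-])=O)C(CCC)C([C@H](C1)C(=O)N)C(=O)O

Heavy atoms from the SMILES: 11 C, 1 N, 5 O.
Implicit hydrogens by atom environment:
  4 × C: 1 H each → 4
  3 × C: 2 H each → 6
  3 × C: no H
  3 × O: no H
  1 × C: 3 H
  1 × N: 2 H
  1 × O: 1 H
  1 × O (charge -1): no H
  Total hydrogens = 16.
Net charge -1.
Molecular formula: C11H16NO5-

C11H16NO5-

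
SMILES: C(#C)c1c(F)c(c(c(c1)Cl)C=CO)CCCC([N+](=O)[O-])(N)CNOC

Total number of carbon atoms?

The symbol for carbon appears 16 times in the SMILES. Lowercase c denotes aromatic carbon and counts toward C.

16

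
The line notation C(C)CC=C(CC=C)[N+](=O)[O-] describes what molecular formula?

C8H13NO2

Heavy atoms from the SMILES: 8 C, 1 N, 2 O.
Implicit hydrogens by atom environment:
  4 × C: 2 H each → 8
  2 × C: 1 H each → 2
  1 × C: 3 H
  1 × C: no H
  1 × N (charge +1): no H
  1 × O: no H
  1 × O (charge -1): no H
  Total hydrogens = 13.
Molecular formula: C8H13NO2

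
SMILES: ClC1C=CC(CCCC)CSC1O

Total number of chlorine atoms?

1

The symbol for chlorine appears 1 time in the SMILES.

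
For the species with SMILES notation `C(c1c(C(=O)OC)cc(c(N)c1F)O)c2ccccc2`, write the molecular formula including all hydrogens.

C15H14FNO3

Heavy atoms from the SMILES: 15 C, 1 F, 1 N, 3 O.
Implicit hydrogens by atom environment:
  6 × C (aromatic): 1 H each → 6
  6 × C (aromatic): no H
  2 × O: no H
  1 × C: 3 H
  1 × C: 2 H
  1 × C: no H
  1 × F: no H
  1 × N: 2 H
  1 × O: 1 H
  Total hydrogens = 14.
Molecular formula: C15H14FNO3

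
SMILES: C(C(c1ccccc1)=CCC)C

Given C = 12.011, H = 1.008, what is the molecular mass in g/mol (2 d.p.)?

Molecular formula: C12H16.
M = 12×12.011 + 16×1.008 = 160.26 g/mol.

160.26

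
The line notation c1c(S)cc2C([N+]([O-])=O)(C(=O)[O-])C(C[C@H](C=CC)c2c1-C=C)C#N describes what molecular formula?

C17H15N2O4S-

Heavy atoms from the SMILES: 17 C, 2 N, 4 O, 1 S.
Implicit hydrogens by atom environment:
  5 × C: 1 H each → 5
  4 × C (aromatic): no H
  3 × C: no H
  2 × C: 2 H each → 4
  2 × C (aromatic): 1 H each → 2
  2 × O: no H
  2 × O (charge -1): no H
  1 × C: 3 H
  1 × N (charge +1): no H
  1 × N: no H
  1 × S: 1 H
  Total hydrogens = 15.
Net charge -1.
Molecular formula: C17H15N2O4S-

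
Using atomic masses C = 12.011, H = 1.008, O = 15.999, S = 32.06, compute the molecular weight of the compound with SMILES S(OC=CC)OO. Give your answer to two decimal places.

122.14

Molecular formula: C3H6O3S.
M = 3×12.011 + 6×1.008 + 3×15.999 + 1×32.06 = 122.14 g/mol.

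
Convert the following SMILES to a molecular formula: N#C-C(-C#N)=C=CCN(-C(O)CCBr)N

C9H11BrN4O

Heavy atoms from the SMILES: 1 Br, 9 C, 4 N, 1 O.
Implicit hydrogens by atom environment:
  4 × C: no H
  3 × C: 2 H each → 6
  3 × N: no H
  2 × C: 1 H each → 2
  1 × Br: no H
  1 × N: 2 H
  1 × O: 1 H
  Total hydrogens = 11.
Molecular formula: C9H11BrN4O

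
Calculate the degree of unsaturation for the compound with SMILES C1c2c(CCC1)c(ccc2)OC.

Molecular formula from the SMILES: C11H14O.
DoU = (2C + 2 + N − H − X)/2 = (2·11 + 2 + 0 − 14 − 0)/2 = 10/2 = 5.
(Structurally: 2 ring(s) + 3 π bond(s) = 5.)

5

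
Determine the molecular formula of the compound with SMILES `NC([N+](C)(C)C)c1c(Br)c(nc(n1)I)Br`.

Heavy atoms from the SMILES: 2 Br, 8 C, 1 I, 4 N.
Implicit hydrogens by atom environment:
  4 × C (aromatic): no H
  3 × C: 3 H each → 9
  2 × Br: no H
  2 × N (aromatic): no H
  1 × C: 1 H
  1 × I: no H
  1 × N: 2 H
  1 × N (charge +1): no H
  Total hydrogens = 12.
Net charge +1.
Molecular formula: C8H12Br2IN4+

C8H12Br2IN4+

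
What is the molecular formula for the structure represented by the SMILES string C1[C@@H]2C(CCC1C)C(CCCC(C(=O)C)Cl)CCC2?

C17H29ClO

Heavy atoms from the SMILES: 17 C, 1 Cl, 1 O.
Implicit hydrogens by atom environment:
  9 × C: 2 H each → 18
  5 × C: 1 H each → 5
  2 × C: 3 H each → 6
  1 × C: no H
  1 × Cl: no H
  1 × O: no H
  Total hydrogens = 29.
Molecular formula: C17H29ClO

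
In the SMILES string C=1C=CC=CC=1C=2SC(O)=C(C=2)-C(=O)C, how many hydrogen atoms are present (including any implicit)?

10

Hydrogens are implicit in SMILES; fill each atom to its normal valence:
  6 × C (aromatic): 1 H each → 6
  4 × C (aromatic): no H
  1 × C: 3 H
  1 × C: no H
  1 × O: 1 H
  1 × O: no H
  1 × S (aromatic): no H
  Total hydrogens = 10.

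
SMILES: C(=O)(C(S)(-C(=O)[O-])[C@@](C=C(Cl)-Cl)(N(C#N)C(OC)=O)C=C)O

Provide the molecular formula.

Heavy atoms from the SMILES: 11 C, 2 Cl, 2 N, 6 O, 1 S.
Implicit hydrogens by atom environment:
  7 × C: no H
  4 × O: no H
  2 × C: 1 H each → 2
  2 × Cl: no H
  2 × N: no H
  1 × C: 3 H
  1 × C: 2 H
  1 × O: 1 H
  1 × O (charge -1): no H
  1 × S: 1 H
  Total hydrogens = 9.
Net charge -1.
Molecular formula: C11H9Cl2N2O6S-

C11H9Cl2N2O6S-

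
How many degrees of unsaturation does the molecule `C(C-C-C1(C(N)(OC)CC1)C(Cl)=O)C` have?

2

Molecular formula from the SMILES: C10H18ClNO2.
DoU = (2C + 2 + N − H − X)/2 = (2·10 + 2 + 1 − 18 − 1)/2 = 4/2 = 2.
(Structurally: 1 ring(s) + 1 π bond(s) = 2.)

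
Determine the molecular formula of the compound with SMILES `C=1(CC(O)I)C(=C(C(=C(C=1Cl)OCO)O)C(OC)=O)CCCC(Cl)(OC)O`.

Heavy atoms from the SMILES: 16 C, 2 Cl, 1 I, 8 O.
Implicit hydrogens by atom environment:
  6 × C (aromatic): no H
  5 × C: 2 H each → 10
  4 × O: 1 H each → 4
  4 × O: no H
  2 × C: 3 H each → 6
  2 × C: no H
  2 × Cl: no H
  1 × C: 1 H
  1 × I: no H
  Total hydrogens = 21.
Molecular formula: C16H21Cl2IO8

C16H21Cl2IO8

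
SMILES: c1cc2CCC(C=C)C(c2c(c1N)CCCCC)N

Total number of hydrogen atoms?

Hydrogens are implicit in SMILES; fill each atom to its normal valence:
  7 × C: 2 H each → 14
  4 × C (aromatic): no H
  3 × C: 1 H each → 3
  2 × C (aromatic): 1 H each → 2
  2 × N: 2 H each → 4
  1 × C: 3 H
  Total hydrogens = 26.

26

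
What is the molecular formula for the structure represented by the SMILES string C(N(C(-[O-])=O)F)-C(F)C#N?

Heavy atoms from the SMILES: 4 C, 2 F, 2 N, 2 O.
Implicit hydrogens by atom environment:
  2 × C: no H
  2 × F: no H
  2 × N: no H
  1 × C: 2 H
  1 × C: 1 H
  1 × O: no H
  1 × O (charge -1): no H
  Total hydrogens = 3.
Net charge -1.
Molecular formula: C4H3F2N2O2-

C4H3F2N2O2-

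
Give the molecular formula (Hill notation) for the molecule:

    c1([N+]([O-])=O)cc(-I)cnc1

C5H3IN2O2

Heavy atoms from the SMILES: 5 C, 1 I, 2 N, 2 O.
Implicit hydrogens by atom environment:
  3 × C (aromatic): 1 H each → 3
  2 × C (aromatic): no H
  1 × I: no H
  1 × N (aromatic): no H
  1 × N (charge +1): no H
  1 × O: no H
  1 × O (charge -1): no H
  Total hydrogens = 3.
Molecular formula: C5H3IN2O2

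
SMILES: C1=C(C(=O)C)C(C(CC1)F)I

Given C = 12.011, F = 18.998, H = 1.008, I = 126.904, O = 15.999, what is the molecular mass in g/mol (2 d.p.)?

268.07

Molecular formula: C8H10FIO.
M = 8×12.011 + 1×18.998 + 10×1.008 + 1×126.904 + 1×15.999 = 268.07 g/mol.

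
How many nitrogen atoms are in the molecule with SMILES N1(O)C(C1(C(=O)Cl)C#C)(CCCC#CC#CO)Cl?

The symbol for nitrogen appears 1 time in the SMILES.

1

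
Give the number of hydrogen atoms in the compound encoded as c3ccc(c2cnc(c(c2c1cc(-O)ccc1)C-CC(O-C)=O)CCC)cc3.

Hydrogens are implicit in SMILES; fill each atom to its normal valence:
  10 × C (aromatic): 1 H each → 10
  7 × C (aromatic): no H
  4 × C: 2 H each → 8
  2 × C: 3 H each → 6
  2 × O: no H
  1 × C: no H
  1 × N (aromatic): no H
  1 × O: 1 H
  Total hydrogens = 25.

25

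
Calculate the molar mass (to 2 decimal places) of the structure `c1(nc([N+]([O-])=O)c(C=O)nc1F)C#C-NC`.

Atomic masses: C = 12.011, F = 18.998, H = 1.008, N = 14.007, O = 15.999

224.15

Molecular formula: C8H5FN4O3.
M = 8×12.011 + 1×18.998 + 5×1.008 + 4×14.007 + 3×15.999 = 224.15 g/mol.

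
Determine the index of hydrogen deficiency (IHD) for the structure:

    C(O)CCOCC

Molecular formula from the SMILES: C5H12O2.
DoU = (2C + 2 + N − H − X)/2 = (2·5 + 2 + 0 − 12 − 0)/2 = 0/2 = 0.
(Structurally: 0 ring(s) + 0 π bond(s) = 0.)

0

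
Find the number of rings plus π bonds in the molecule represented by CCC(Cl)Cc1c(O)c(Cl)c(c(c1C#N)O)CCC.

Molecular formula from the SMILES: C14H17Cl2NO2.
DoU = (2C + 2 + N − H − X)/2 = (2·14 + 2 + 1 − 17 − 2)/2 = 12/2 = 6.
(Structurally: 1 ring(s) + 5 π bond(s) = 6.)

6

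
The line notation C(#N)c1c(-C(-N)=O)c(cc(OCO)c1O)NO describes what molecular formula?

Heavy atoms from the SMILES: 9 C, 3 N, 5 O.
Implicit hydrogens by atom environment:
  5 × C (aromatic): no H
  3 × O: 1 H each → 3
  2 × C: no H
  2 × O: no H
  1 × C: 2 H
  1 × C (aromatic): 1 H
  1 × N: 2 H
  1 × N: 1 H
  1 × N: no H
  Total hydrogens = 9.
Molecular formula: C9H9N3O5

C9H9N3O5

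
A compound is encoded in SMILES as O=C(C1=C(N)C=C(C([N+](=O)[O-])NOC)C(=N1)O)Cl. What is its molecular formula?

Heavy atoms from the SMILES: 8 C, 1 Cl, 4 N, 5 O.
Implicit hydrogens by atom environment:
  4 × C (aromatic): no H
  3 × O: no H
  1 × C: 3 H
  1 × C (aromatic): 1 H
  1 × C: 1 H
  1 × C: no H
  1 × Cl: no H
  1 × N: 2 H
  1 × N: 1 H
  1 × N (aromatic): no H
  1 × N (charge +1): no H
  1 × O: 1 H
  1 × O (charge -1): no H
  Total hydrogens = 9.
Molecular formula: C8H9ClN4O5

C8H9ClN4O5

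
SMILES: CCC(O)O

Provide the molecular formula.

Heavy atoms from the SMILES: 3 C, 2 O.
Implicit hydrogens by atom environment:
  2 × O: 1 H each → 2
  1 × C: 3 H
  1 × C: 2 H
  1 × C: 1 H
  Total hydrogens = 8.
Molecular formula: C3H8O2

C3H8O2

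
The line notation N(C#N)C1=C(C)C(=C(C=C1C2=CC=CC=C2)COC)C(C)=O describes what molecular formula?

Heavy atoms from the SMILES: 18 C, 2 N, 2 O.
Implicit hydrogens by atom environment:
  6 × C (aromatic): 1 H each → 6
  6 × C (aromatic): no H
  3 × C: 3 H each → 9
  2 × C: no H
  2 × O: no H
  1 × C: 2 H
  1 × N: 1 H
  1 × N: no H
  Total hydrogens = 18.
Molecular formula: C18H18N2O2

C18H18N2O2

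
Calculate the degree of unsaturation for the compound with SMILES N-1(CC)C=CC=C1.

3

Molecular formula from the SMILES: C6H9N.
DoU = (2C + 2 + N − H − X)/2 = (2·6 + 2 + 1 − 9 − 0)/2 = 6/2 = 3.
(Structurally: 1 ring(s) + 2 π bond(s) = 3.)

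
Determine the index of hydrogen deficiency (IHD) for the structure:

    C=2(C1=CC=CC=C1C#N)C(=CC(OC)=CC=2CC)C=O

Molecular formula from the SMILES: C17H15NO2.
DoU = (2C + 2 + N − H − X)/2 = (2·17 + 2 + 1 − 15 − 0)/2 = 22/2 = 11.
(Structurally: 2 ring(s) + 9 π bond(s) = 11.)

11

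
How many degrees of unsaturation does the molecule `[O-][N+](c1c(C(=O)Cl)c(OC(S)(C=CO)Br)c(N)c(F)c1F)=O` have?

Molecular formula from the SMILES: C10H6BrClF2N2O5S.
DoU = (2C + 2 + N − H − X)/2 = (2·10 + 2 + 2 − 6 − 4)/2 = 14/2 = 7.
(Structurally: 1 ring(s) + 6 π bond(s) = 7.)

7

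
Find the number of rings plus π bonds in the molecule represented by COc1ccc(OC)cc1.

4

Molecular formula from the SMILES: C8H10O2.
DoU = (2C + 2 + N − H − X)/2 = (2·8 + 2 + 0 − 10 − 0)/2 = 8/2 = 4.
(Structurally: 1 ring(s) + 3 π bond(s) = 4.)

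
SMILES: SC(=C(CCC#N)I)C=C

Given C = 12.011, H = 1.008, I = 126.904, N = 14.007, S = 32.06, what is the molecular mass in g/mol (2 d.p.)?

Molecular formula: C7H8INS.
M = 7×12.011 + 8×1.008 + 1×126.904 + 1×14.007 + 1×32.06 = 265.11 g/mol.

265.11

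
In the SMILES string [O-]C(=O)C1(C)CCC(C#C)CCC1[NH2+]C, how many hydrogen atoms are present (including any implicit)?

Hydrogens are implicit in SMILES; fill each atom to its normal valence:
  4 × C: 2 H each → 8
  3 × C: 1 H each → 3
  3 × C: no H
  2 × C: 3 H each → 6
  1 × N (charge +1): 2 H
  1 × O: no H
  1 × O (charge -1): no H
  Total hydrogens = 19.

19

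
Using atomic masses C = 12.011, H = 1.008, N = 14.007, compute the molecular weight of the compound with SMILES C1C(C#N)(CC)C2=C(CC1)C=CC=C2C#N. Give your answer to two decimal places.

Molecular formula: C14H14N2.
M = 14×12.011 + 14×1.008 + 2×14.007 = 210.28 g/mol.

210.28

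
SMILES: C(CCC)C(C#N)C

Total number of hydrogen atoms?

Hydrogens are implicit in SMILES; fill each atom to its normal valence:
  3 × C: 2 H each → 6
  2 × C: 3 H each → 6
  1 × C: 1 H
  1 × C: no H
  1 × N: no H
  Total hydrogens = 13.

13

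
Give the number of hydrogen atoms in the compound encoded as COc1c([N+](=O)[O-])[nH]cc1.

6

Hydrogens are implicit in SMILES; fill each atom to its normal valence:
  2 × C (aromatic): 1 H each → 2
  2 × C (aromatic): no H
  2 × O: no H
  1 × C: 3 H
  1 × N (aromatic): 1 H
  1 × N (charge +1): no H
  1 × O (charge -1): no H
  Total hydrogens = 6.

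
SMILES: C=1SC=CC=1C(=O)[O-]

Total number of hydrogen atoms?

Hydrogens are implicit in SMILES; fill each atom to its normal valence:
  3 × C (aromatic): 1 H each → 3
  1 × C (aromatic): no H
  1 × C: no H
  1 × O: no H
  1 × O (charge -1): no H
  1 × S (aromatic): no H
  Total hydrogens = 3.

3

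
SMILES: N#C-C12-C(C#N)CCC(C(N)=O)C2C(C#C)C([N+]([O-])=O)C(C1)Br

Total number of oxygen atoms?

3

The symbol for oxygen appears 3 times in the SMILES.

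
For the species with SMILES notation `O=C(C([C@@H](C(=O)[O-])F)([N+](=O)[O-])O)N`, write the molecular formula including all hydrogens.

C4H4FN2O6-

Heavy atoms from the SMILES: 4 C, 1 F, 2 N, 6 O.
Implicit hydrogens by atom environment:
  3 × C: no H
  3 × O: no H
  2 × O (charge -1): no H
  1 × C: 1 H
  1 × F: no H
  1 × N: 2 H
  1 × N (charge +1): no H
  1 × O: 1 H
  Total hydrogens = 4.
Net charge -1.
Molecular formula: C4H4FN2O6-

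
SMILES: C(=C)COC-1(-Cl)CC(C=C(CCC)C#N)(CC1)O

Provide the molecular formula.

Heavy atoms from the SMILES: 14 C, 1 Cl, 1 N, 2 O.
Implicit hydrogens by atom environment:
  7 × C: 2 H each → 14
  4 × C: no H
  2 × C: 1 H each → 2
  1 × C: 3 H
  1 × Cl: no H
  1 × N: no H
  1 × O: 1 H
  1 × O: no H
  Total hydrogens = 20.
Molecular formula: C14H20ClNO2

C14H20ClNO2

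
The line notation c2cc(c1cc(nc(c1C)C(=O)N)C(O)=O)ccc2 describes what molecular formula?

C14H12N2O3

Heavy atoms from the SMILES: 14 C, 2 N, 3 O.
Implicit hydrogens by atom environment:
  6 × C (aromatic): 1 H each → 6
  5 × C (aromatic): no H
  2 × C: no H
  2 × O: no H
  1 × C: 3 H
  1 × N: 2 H
  1 × N (aromatic): no H
  1 × O: 1 H
  Total hydrogens = 12.
Molecular formula: C14H12N2O3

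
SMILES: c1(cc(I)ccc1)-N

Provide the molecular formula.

C6H6IN

Heavy atoms from the SMILES: 6 C, 1 I, 1 N.
Implicit hydrogens by atom environment:
  4 × C (aromatic): 1 H each → 4
  2 × C (aromatic): no H
  1 × I: no H
  1 × N: 2 H
  Total hydrogens = 6.
Molecular formula: C6H6IN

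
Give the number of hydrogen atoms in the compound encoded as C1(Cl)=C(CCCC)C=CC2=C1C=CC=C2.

15

Hydrogens are implicit in SMILES; fill each atom to its normal valence:
  6 × C (aromatic): 1 H each → 6
  4 × C (aromatic): no H
  3 × C: 2 H each → 6
  1 × C: 3 H
  1 × Cl: no H
  Total hydrogens = 15.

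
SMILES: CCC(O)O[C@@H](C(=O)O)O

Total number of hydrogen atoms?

10

Hydrogens are implicit in SMILES; fill each atom to its normal valence:
  3 × O: 1 H each → 3
  2 × C: 1 H each → 2
  2 × O: no H
  1 × C: 3 H
  1 × C: 2 H
  1 × C: no H
  Total hydrogens = 10.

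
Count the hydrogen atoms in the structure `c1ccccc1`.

Hydrogens are implicit in SMILES; fill each atom to its normal valence:
  6 × C (aromatic): 1 H each → 6
  Total hydrogens = 6.

6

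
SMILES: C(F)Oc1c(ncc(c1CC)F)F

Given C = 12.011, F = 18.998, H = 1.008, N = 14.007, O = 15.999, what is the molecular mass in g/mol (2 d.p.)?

191.15

Molecular formula: C8H8F3NO.
M = 8×12.011 + 3×18.998 + 8×1.008 + 1×14.007 + 1×15.999 = 191.15 g/mol.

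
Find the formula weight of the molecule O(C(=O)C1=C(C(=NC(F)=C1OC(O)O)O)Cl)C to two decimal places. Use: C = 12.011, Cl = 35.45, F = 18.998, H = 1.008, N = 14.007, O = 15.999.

Molecular formula: C8H7ClFNO6.
M = 8×12.011 + 1×35.45 + 1×18.998 + 7×1.008 + 1×14.007 + 6×15.999 = 267.59 g/mol.

267.59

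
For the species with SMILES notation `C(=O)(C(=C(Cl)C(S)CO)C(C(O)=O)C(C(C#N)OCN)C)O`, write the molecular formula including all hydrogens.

Heavy atoms from the SMILES: 12 C, 1 Cl, 2 N, 6 O, 1 S.
Implicit hydrogens by atom environment:
  5 × C: no H
  4 × C: 1 H each → 4
  3 × O: 1 H each → 3
  3 × O: no H
  2 × C: 2 H each → 4
  1 × C: 3 H
  1 × Cl: no H
  1 × N: 2 H
  1 × N: no H
  1 × S: 1 H
  Total hydrogens = 17.
Molecular formula: C12H17ClN2O6S

C12H17ClN2O6S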